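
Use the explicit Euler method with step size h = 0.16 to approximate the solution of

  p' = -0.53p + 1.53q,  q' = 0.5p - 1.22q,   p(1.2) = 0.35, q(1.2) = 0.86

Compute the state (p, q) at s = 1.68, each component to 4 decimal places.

0.7582, 0.5536

Euler on (p,q): p_{n+1} = p_n + h·p', q_{n+1} = q_n + h·q'.
1.200000: (0.350000, 0.860000); f=(1.130300, -0.874200) → (0.530848, 0.720128)
1.360000: (0.530848, 0.720128); f=(0.820446, -0.613132) → (0.662119, 0.622027)
1.520000: (0.662119, 0.622027); f=(0.600778, -0.427813) → (0.758244, 0.553577)
(p(1.68), q(1.68)) ≈ (0.7582, 0.5536)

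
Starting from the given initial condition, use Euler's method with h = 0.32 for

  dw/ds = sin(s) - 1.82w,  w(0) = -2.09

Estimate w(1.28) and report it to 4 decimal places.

0.2959

Euler: w_{n+1} = w_n + h·f(s_n, w_n).
s=0.000000, w=-2.090000: f=3.803800 → w ← -2.090000 + 0.32·3.803800 = -0.872784
s=0.320000, w=-0.872784: f=1.903033 → w ← -0.872784 + 0.32·1.903033 = -0.263813
s=0.640000, w=-0.263813: f=1.077336 → w ← -0.263813 + 0.32·1.077336 = 0.080934
s=0.960000, w=0.080934: f=0.671891 → w ← 0.080934 + 0.32·0.671891 = 0.295939
w(1.28) ≈ 0.2959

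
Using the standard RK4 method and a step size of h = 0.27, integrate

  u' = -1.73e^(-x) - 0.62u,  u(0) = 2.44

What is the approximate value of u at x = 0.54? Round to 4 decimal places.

RK4: k1 = f(x_n, u_n); k2 = f(x_n + h/2, u_n + (h/2)·k1); k3 = f(x_n + h/2, u_n + (h/2)·k2); k4 = f(x_n + h, u_n + h·k3); u_{n+1} = u_n + (h/6)·(k1 + 2k2 + 2k3 + k4).
x=0.000000, u=2.440000:
  k1 = f(0.000000, 2.440000) = -3.242800
  k2 = f(0.135000, 2.002222) = -2.752906
  k3 = f(0.135000, 2.068358) = -2.793910
  k4 = f(0.270000, 1.685644) = -2.365746
  u ← 2.440000 + (0.27/6)·(k1 + 2k2 + 2k3 + k4) = 1.688402
x=0.270000, u=1.688402:
  k1 = f(0.270000, 1.688402) = -2.367456
  k2 = f(0.405000, 1.368795) = -2.002523
  k3 = f(0.405000, 1.418061) = -2.033068
  k4 = f(0.540000, 1.139474) = -1.714628
  u ← 1.688402 + (0.27/6)·(k1 + 2k2 + 2k3 + k4) = 1.141505
u(0.54) ≈ 1.1415

1.1415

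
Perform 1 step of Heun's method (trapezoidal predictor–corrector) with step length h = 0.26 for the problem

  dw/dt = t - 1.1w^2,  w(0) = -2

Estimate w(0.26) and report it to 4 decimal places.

Heun: k1 = f(t_n, w_n); k2 = f(t_n + h, w_n + h·k1); w_{n+1} = w_n + (h/2)·(k1 + k2).
t=0.000000, w=-2.000000:
  k1 = f(0.000000, -2.000000) = -4.400000
  k2 = f(0.260000, -3.144000) = -10.613210
  w ← -2.000000 + (0.26/2)·(-4.400000 + (-10.613210)) = -3.951717
w(0.26) ≈ -3.9517

-3.9517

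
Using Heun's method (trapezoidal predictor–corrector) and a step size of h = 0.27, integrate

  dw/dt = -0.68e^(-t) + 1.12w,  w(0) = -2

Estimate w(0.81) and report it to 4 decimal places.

-5.5506

Heun: k1 = f(t_n, w_n); k2 = f(t_n + h, w_n + h·k1); w_{n+1} = w_n + (h/2)·(k1 + k2).
t=0.000000, w=-2.000000:
  k1 = f(0.000000, -2.000000) = -2.920000
  k2 = f(0.270000, -2.788400) = -3.642106
  w ← -2.000000 + (0.27/2)·(-2.920000 + (-3.642106)) = -2.885884
t=0.270000, w=-2.885884:
  k1 = f(0.270000, -2.885884) = -3.751288
  k2 = f(0.540000, -3.898732) = -4.762849
  w ← -2.885884 + (0.27/2)·(-3.751288 + (-4.762849)) = -4.035293
t=0.540000, w=-4.035293:
  k1 = f(0.540000, -4.035293) = -4.915797
  k2 = f(0.810000, -5.362558) = -6.308568
  w ← -4.035293 + (0.27/2)·(-4.915797 + (-6.308568)) = -5.550582
w(0.81) ≈ -5.5506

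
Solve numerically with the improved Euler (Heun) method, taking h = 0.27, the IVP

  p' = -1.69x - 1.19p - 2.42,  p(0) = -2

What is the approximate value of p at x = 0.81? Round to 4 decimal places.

-2.4423

Heun: k1 = f(x_n, p_n); k2 = f(x_n + h, p_n + h·k1); p_{n+1} = p_n + (h/2)·(k1 + k2).
x=0.000000, p=-2.000000:
  k1 = f(0.000000, -2.000000) = -0.040000
  k2 = f(0.270000, -2.010800) = -0.483448
  p ← -2.000000 + (0.27/2)·(-0.040000 + (-0.483448)) = -2.070665
x=0.270000, p=-2.070665:
  k1 = f(0.270000, -2.070665) = -0.412208
  k2 = f(0.540000, -2.181962) = -0.736066
  p ← -2.070665 + (0.27/2)·(-0.412208 + (-0.736066)) = -2.225682
x=0.540000, p=-2.225682:
  k1 = f(0.540000, -2.225682) = -0.684038
  k2 = f(0.810000, -2.410373) = -0.920557
  p ← -2.225682 + (0.27/2)·(-0.684038 + (-0.920557)) = -2.442303
p(0.81) ≈ -2.4423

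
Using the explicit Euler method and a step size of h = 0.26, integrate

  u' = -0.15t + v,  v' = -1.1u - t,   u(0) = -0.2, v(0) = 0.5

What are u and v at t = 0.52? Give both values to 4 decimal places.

0.0647, 0.5096

Euler on (u,v): u_{n+1} = u_n + h·u', v_{n+1} = v_n + h·v'.
0.000000: (-0.200000, 0.500000); f=(0.500000, 0.220000) → (-0.070000, 0.557200)
0.260000: (-0.070000, 0.557200); f=(0.518200, -0.183000) → (0.064732, 0.509620)
(u(0.52), v(0.52)) ≈ (0.0647, 0.5096)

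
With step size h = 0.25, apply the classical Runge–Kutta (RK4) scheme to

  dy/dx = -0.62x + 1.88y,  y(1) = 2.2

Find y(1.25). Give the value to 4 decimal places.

3.2990

RK4: k1 = f(x_n, y_n); k2 = f(x_n + h/2, y_n + (h/2)·k1); k3 = f(x_n + h/2, y_n + (h/2)·k2); k4 = f(x_n + h, y_n + h·k3); y_{n+1} = y_n + (h/6)·(k1 + 2k2 + 2k3 + k4).
x=1.000000, y=2.200000:
  k1 = f(1.000000, 2.200000) = 3.516000
  k2 = f(1.125000, 2.639500) = 4.264760
  k3 = f(1.125000, 2.733095) = 4.440719
  k4 = f(1.250000, 3.310180) = 5.448138
  y ← 2.200000 + (0.25/6)·(k1 + 2k2 + 2k3 + k4) = 3.298962
y(1.25) ≈ 3.2990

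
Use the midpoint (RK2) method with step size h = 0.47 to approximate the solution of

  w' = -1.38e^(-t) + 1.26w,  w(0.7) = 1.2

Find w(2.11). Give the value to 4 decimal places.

Midpoint: k1 = f(t_n, w_n); k2 = f(t_n + h/2, w_n + (h/2)·k1); w_{n+1} = w_n + h·k2.
t=0.700000, w=1.200000:
  k1 = f(0.700000, 1.200000) = 0.826712
  k2 = f(0.935000, 1.394277) = 1.215021
  w ← 1.200000 + 0.47·1.215021 = 1.771060
t=1.170000, w=1.771060:
  k1 = f(1.170000, 1.771060) = 1.803229
  k2 = f(1.405000, 2.194819) = 2.426865
  w ← 1.771060 + 0.47·2.426865 = 2.911686
t=1.640000, w=2.911686:
  k1 = f(1.640000, 2.911686) = 3.401032
  k2 = f(1.875000, 3.710929) = 4.464141
  w ← 2.911686 + 0.47·4.464141 = 5.009833
w(2.11) ≈ 5.0098

5.0098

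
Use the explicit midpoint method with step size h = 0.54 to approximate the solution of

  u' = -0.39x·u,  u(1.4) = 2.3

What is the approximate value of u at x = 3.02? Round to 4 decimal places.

Midpoint: k1 = f(x_n, u_n); k2 = f(x_n + h/2, u_n + (h/2)·k1); u_{n+1} = u_n + h·k2.
x=1.400000, u=2.300000:
  k1 = f(1.400000, 2.300000) = -1.255800
  k2 = f(1.670000, 1.960934) = -1.277156
  u ← 2.300000 + 0.54·(-1.277156) = 1.610336
x=1.940000, u=1.610336:
  k1 = f(1.940000, 1.610336) = -1.218380
  k2 = f(2.210000, 1.281373) = -1.104415
  u ← 1.610336 + 0.54·(-1.104415) = 1.013951
x=2.480000, u=1.013951:
  k1 = f(2.480000, 1.013951) = -0.980694
  k2 = f(2.750000, 0.749164) = -0.803478
  u ← 1.013951 + 0.54·(-0.803478) = 0.580073
u(3.02) ≈ 0.5801

0.5801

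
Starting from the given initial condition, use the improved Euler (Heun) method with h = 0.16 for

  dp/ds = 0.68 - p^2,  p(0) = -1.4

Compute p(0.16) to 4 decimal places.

Heun: k1 = f(s_n, p_n); k2 = f(s_n + h, p_n + h·k1); p_{n+1} = p_n + (h/2)·(k1 + k2).
s=0.000000, p=-1.400000:
  k1 = f(0.000000, -1.400000) = -1.280000
  k2 = f(0.160000, -1.604800) = -1.895383
  p ← -1.400000 + (0.16/2)·(-1.280000 + (-1.895383)) = -1.654031
p(0.16) ≈ -1.6540

-1.6540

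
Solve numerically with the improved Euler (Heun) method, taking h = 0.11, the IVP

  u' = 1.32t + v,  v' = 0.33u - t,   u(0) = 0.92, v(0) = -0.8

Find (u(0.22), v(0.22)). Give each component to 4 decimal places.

Heun on (u,v): k1 = f(t_n, state_n); k2 = f(t_n + h, state_n + h·k1); state_{n+1} = state_n + (h/2)·(k1 + k2).
0.000000: (0.920000, -0.800000)
  k1 = (-0.800000, 0.303600)
  predictor → (0.832000, -0.766604)
  k2 = (-0.621404, 0.164560)
  → (0.841823, -0.774251)
0.110000: (0.841823, -0.774251)
  k1 = (-0.629051, 0.167802)
  predictor → (0.772627, -0.755793)
  k2 = (-0.465393, 0.034967)
  → (0.781628, -0.763099)
(u(0.22), v(0.22)) ≈ (0.7816, -0.7631)

0.7816, -0.7631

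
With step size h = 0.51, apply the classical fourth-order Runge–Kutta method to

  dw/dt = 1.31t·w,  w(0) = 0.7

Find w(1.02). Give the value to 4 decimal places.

RK4: k1 = f(t_n, w_n); k2 = f(t_n + h/2, w_n + (h/2)·k1); k3 = f(t_n + h/2, w_n + (h/2)·k2); k4 = f(t_n + h, w_n + h·k3); w_{n+1} = w_n + (h/6)·(k1 + 2k2 + 2k3 + k4).
t=0.000000, w=0.700000:
  k1 = f(0.000000, 0.700000) = 0.000000
  k2 = f(0.255000, 0.700000) = 0.233835
  k3 = f(0.255000, 0.759628) = 0.253754
  k4 = f(0.510000, 0.829414) = 0.554132
  w ← 0.700000 + (0.51/6)·(k1 + 2k2 + 2k3 + k4) = 0.829991
t=0.510000, w=0.829991:
  k1 = f(0.510000, 0.829991) = 0.554517
  k2 = f(0.765000, 0.971393) = 0.973482
  k3 = f(0.765000, 1.078229) = 1.080547
  k4 = f(1.020000, 1.381070) = 1.845386
  w ← 0.829991 + (0.51/6)·(k1 + 2k2 + 2k3 + k4) = 1.383168
w(1.02) ≈ 1.3832

1.3832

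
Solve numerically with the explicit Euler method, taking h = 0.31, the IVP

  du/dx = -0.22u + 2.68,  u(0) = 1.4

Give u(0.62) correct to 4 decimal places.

2.8205

Euler: u_{n+1} = u_n + h·f(x_n, u_n).
x=0.000000, u=1.400000: f=2.372000 → u ← 1.400000 + 0.31·2.372000 = 2.135320
x=0.310000, u=2.135320: f=2.210230 → u ← 2.135320 + 0.31·2.210230 = 2.820491
u(0.62) ≈ 2.8205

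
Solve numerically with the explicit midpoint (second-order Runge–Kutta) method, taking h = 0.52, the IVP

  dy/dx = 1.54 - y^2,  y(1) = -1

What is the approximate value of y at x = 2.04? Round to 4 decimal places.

Midpoint: k1 = f(x_n, y_n); k2 = f(x_n + h/2, y_n + (h/2)·k1); y_{n+1} = y_n + h·k2.
x=1.000000, y=-1.000000:
  k1 = f(1.000000, -1.000000) = 0.540000
  k2 = f(1.260000, -0.859600) = 0.801088
  y ← -1.000000 + 0.52·0.801088 = -0.583434
x=1.520000, y=-0.583434:
  k1 = f(1.520000, -0.583434) = 1.199604
  k2 = f(1.780000, -0.271537) = 1.466268
  y ← -0.583434 + 0.52·1.466268 = 0.179025
y(2.04) ≈ 0.1790

0.1790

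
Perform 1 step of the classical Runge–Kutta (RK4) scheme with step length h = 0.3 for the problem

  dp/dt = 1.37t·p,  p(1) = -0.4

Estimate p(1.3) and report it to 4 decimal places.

RK4: k1 = f(t_n, p_n); k2 = f(t_n + h/2, p_n + (h/2)·k1); k3 = f(t_n + h/2, p_n + (h/2)·k2); k4 = f(t_n + h, p_n + h·k3); p_{n+1} = p_n + (h/6)·(k1 + 2k2 + 2k3 + k4).
t=1.000000, p=-0.400000:
  k1 = f(1.000000, -0.400000) = -0.548000
  k2 = f(1.150000, -0.482200) = -0.759706
  k3 = f(1.150000, -0.513956) = -0.809738
  k4 = f(1.300000, -0.642921) = -1.145043
  p ← -0.400000 + (0.3/6)·(k1 + 2k2 + 2k3 + k4) = -0.641597
p(1.3) ≈ -0.6416

-0.6416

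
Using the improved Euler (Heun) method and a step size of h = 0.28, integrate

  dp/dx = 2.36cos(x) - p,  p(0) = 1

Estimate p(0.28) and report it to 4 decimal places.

1.3146

Heun: k1 = f(x_n, p_n); k2 = f(x_n + h, p_n + h·k1); p_{n+1} = p_n + (h/2)·(k1 + k2).
x=0.000000, p=1.000000:
  k1 = f(0.000000, 1.000000) = 1.360000
  k2 = f(0.280000, 1.380800) = 0.887291
  p ← 1.000000 + (0.28/2)·(1.360000 + 0.887291) = 1.314621
p(0.28) ≈ 1.3146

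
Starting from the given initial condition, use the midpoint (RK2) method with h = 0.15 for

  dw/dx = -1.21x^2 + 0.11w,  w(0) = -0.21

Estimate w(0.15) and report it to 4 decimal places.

-0.2145

Midpoint: k1 = f(x_n, w_n); k2 = f(x_n + h/2, w_n + (h/2)·k1); w_{n+1} = w_n + h·k2.
x=0.000000, w=-0.210000:
  k1 = f(0.000000, -0.210000) = -0.023100
  k2 = f(0.075000, -0.211732) = -0.030097
  w ← -0.210000 + 0.15·(-0.030097) = -0.214515
w(0.15) ≈ -0.2145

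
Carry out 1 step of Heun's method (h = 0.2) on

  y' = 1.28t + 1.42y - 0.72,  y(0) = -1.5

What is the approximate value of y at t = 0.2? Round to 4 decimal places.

Heun: k1 = f(t_n, y_n); k2 = f(t_n + h, y_n + h·k1); y_{n+1} = y_n + (h/2)·(k1 + k2).
t=0.000000, y=-1.500000:
  k1 = f(0.000000, -1.500000) = -2.850000
  k2 = f(0.200000, -2.070000) = -3.403400
  y ← -1.500000 + (0.2/2)·(-2.850000 + (-3.403400)) = -2.125340
y(0.2) ≈ -2.1253

-2.1253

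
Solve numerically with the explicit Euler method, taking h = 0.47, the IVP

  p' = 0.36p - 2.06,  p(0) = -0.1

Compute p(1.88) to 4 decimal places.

-5.1582

Euler: p_{n+1} = p_n + h·f(t_n, p_n).
t=0.000000, p=-0.100000: f=-2.096000 → p ← -0.100000 + 0.47·(-2.096000) = -1.085120
t=0.470000, p=-1.085120: f=-2.450643 → p ← -1.085120 + 0.47·(-2.450643) = -2.236922
t=0.940000, p=-2.236922: f=-2.865292 → p ← -2.236922 + 0.47·(-2.865292) = -3.583610
t=1.410000, p=-3.583610: f=-3.350099 → p ← -3.583610 + 0.47·(-3.350099) = -5.158156
p(1.88) ≈ -5.1582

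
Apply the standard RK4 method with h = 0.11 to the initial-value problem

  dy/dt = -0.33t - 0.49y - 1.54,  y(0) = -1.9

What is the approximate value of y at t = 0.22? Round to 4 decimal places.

RK4: k1 = f(t_n, y_n); k2 = f(t_n + h/2, y_n + (h/2)·k1); k3 = f(t_n + h/2, y_n + (h/2)·k2); k4 = f(t_n + h, y_n + h·k3); y_{n+1} = y_n + (h/6)·(k1 + 2k2 + 2k3 + k4).
t=0.000000, y=-1.900000:
  k1 = f(0.000000, -1.900000) = -0.609000
  k2 = f(0.055000, -1.933495) = -0.610737
  k3 = f(0.055000, -1.933591) = -0.610691
  k4 = f(0.110000, -1.967176) = -0.612384
  y ← -1.900000 + (0.11/6)·(k1 + 2k2 + 2k3 + k4) = -1.967178
t=0.110000, y=-1.967178:
  k1 = f(0.110000, -1.967178) = -0.612383
  k2 = f(0.165000, -2.000859) = -0.614029
  k3 = f(0.165000, -2.000949) = -0.613985
  k4 = f(0.220000, -2.034716) = -0.615589
  y ← -1.967178 + (0.11/6)·(k1 + 2k2 + 2k3 + k4) = -2.034718
y(0.22) ≈ -2.0347

-2.0347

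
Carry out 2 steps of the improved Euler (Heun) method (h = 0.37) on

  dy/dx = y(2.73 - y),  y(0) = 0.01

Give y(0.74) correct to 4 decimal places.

Heun: k1 = f(x_n, y_n); k2 = f(x_n + h, y_n + h·k1); y_{n+1} = y_n + (h/2)·(k1 + k2).
x=0.000000, y=0.010000:
  k1 = f(0.000000, 0.010000) = 0.027200
  k2 = f(0.370000, 0.020064) = 0.054372
  y ← 0.010000 + (0.37/2)·(0.027200 + 0.054372) = 0.025091
x=0.370000, y=0.025091:
  k1 = f(0.370000, 0.025091) = 0.067868
  k2 = f(0.740000, 0.050202) = 0.134532
  y ← 0.025091 + (0.37/2)·(0.067868 + 0.134532) = 0.062535
y(0.74) ≈ 0.0625

0.0625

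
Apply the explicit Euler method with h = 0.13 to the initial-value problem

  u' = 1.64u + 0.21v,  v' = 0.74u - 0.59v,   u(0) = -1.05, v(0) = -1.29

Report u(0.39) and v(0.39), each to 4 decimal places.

Euler on (u,v): u_{n+1} = u_n + h·u', v_{n+1} = v_n + h·v'.
0.000000: (-1.050000, -1.290000); f=(-1.992900, -0.015900) → (-1.309077, -1.292067)
0.130000: (-1.309077, -1.292067); f=(-2.418220, -0.206397) → (-1.623446, -1.318899)
0.260000: (-1.623446, -1.318899); f=(-2.939420, -0.423200) → (-2.005570, -1.373915)
(u(0.39), v(0.39)) ≈ (-2.0056, -1.3739)

-2.0056, -1.3739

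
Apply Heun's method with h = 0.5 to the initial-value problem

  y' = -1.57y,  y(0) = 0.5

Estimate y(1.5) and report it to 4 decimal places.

Heun: k1 = f(t_n, y_n); k2 = f(t_n + h, y_n + h·k1); y_{n+1} = y_n + (h/2)·(k1 + k2).
t=0.000000, y=0.500000:
  k1 = f(0.000000, 0.500000) = -0.785000
  k2 = f(0.500000, 0.107500) = -0.168775
  y ← 0.500000 + (0.5/2)·(-0.785000 + (-0.168775)) = 0.261556
t=0.500000, y=0.261556:
  k1 = f(0.500000, 0.261556) = -0.410643
  k2 = f(1.000000, 0.056235) = -0.088288
  y ← 0.261556 + (0.5/2)·(-0.410643 + (-0.088288)) = 0.136823
t=1.000000, y=0.136823:
  k1 = f(1.000000, 0.136823) = -0.214813
  k2 = f(1.500000, 0.029417) = -0.046185
  y ← 0.136823 + (0.5/2)·(-0.214813 + (-0.046185)) = 0.071574
y(1.5) ≈ 0.0716

0.0716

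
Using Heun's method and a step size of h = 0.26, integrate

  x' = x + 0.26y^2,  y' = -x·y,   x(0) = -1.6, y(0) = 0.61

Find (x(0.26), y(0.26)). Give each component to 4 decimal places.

-2.0290, 0.9604

Heun on (x,y): k1 = f(t_n, state_n); k2 = f(t_n + h, state_n + h·k1); state_{n+1} = state_n + (h/2)·(k1 + k2).
0.000000: (-1.600000, 0.610000)
  k1 = (-1.503254, 0.976000)
  predictor → (-1.990846, 0.863760)
  k2 = (-1.796865, 1.719613)
  → (-2.029015, 0.960430)
(x(0.26), y(0.26)) ≈ (-2.0290, 0.9604)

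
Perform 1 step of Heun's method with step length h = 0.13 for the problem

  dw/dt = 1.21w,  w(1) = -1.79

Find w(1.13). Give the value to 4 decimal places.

Heun: k1 = f(t_n, w_n); k2 = f(t_n + h, w_n + h·k1); w_{n+1} = w_n + (h/2)·(k1 + k2).
t=1.000000, w=-1.790000:
  k1 = f(1.000000, -1.790000) = -2.165900
  k2 = f(1.130000, -2.071567) = -2.506596
  w ← -1.790000 + (0.13/2)·(-2.165900 + (-2.506596)) = -2.093712
w(1.13) ≈ -2.0937

-2.0937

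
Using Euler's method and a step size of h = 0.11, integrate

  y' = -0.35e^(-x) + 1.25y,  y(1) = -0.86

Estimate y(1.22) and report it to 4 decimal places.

Euler: y_{n+1} = y_n + h·f(x_n, y_n).
x=1.000000, y=-0.860000: f=-1.203758 → y ← -0.860000 + 0.11·(-1.203758) = -0.992413
x=1.110000, y=-0.992413: f=-1.355862 → y ← -0.992413 + 0.11·(-1.355862) = -1.141558
y(1.22) ≈ -1.1416

-1.1416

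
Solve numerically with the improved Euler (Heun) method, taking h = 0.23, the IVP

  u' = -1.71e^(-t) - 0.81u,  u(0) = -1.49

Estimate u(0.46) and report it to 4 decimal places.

Heun: k1 = f(t_n, u_n); k2 = f(t_n + h, u_n + h·k1); u_{n+1} = u_n + (h/2)·(k1 + k2).
t=0.000000, u=-1.490000:
  k1 = f(0.000000, -1.490000) = -0.503100
  k2 = f(0.230000, -1.605713) = -0.058025
  u ← -1.490000 + (0.23/2)·(-0.503100 + (-0.058025)) = -1.554529
t=0.230000, u=-1.554529:
  k1 = f(0.230000, -1.554529) = -0.099484
  k2 = f(0.460000, -1.577411) = 0.198208
  u ← -1.554529 + (0.23/2)·(-0.099484 + 0.198208) = -1.543176
u(0.46) ≈ -1.5432

-1.5432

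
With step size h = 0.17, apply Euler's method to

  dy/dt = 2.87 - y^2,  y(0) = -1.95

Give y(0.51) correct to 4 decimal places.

Euler: y_{n+1} = y_n + h·f(t_n, y_n).
t=0.000000, y=-1.950000: f=-0.932500 → y ← -1.950000 + 0.17·(-0.932500) = -2.108525
t=0.170000, y=-2.108525: f=-1.575878 → y ← -2.108525 + 0.17·(-1.575878) = -2.376424
t=0.340000, y=-2.376424: f=-2.777392 → y ← -2.376424 + 0.17·(-2.777392) = -2.848581
y(0.51) ≈ -2.8486

-2.8486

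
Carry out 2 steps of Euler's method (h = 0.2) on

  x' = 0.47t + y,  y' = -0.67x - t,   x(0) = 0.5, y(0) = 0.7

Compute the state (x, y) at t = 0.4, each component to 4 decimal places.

Euler on (x,y): x_{n+1} = x_n + h·x', y_{n+1} = y_n + h·y'.
0.000000: (0.500000, 0.700000); f=(0.700000, -0.335000) → (0.640000, 0.633000)
0.200000: (0.640000, 0.633000); f=(0.727000, -0.628800) → (0.785400, 0.507240)
(x(0.4), y(0.4)) ≈ (0.7854, 0.5072)

0.7854, 0.5072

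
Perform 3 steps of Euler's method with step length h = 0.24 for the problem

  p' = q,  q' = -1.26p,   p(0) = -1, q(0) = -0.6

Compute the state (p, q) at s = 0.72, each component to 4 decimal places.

-1.2038, 0.4159

Euler on (p,q): p_{n+1} = p_n + h·p', q_{n+1} = q_n + h·q'.
0.000000: (-1.000000, -0.600000); f=(-0.600000, 1.260000) → (-1.144000, -0.297600)
0.240000: (-1.144000, -0.297600); f=(-0.297600, 1.441440) → (-1.215424, 0.048346)
0.480000: (-1.215424, 0.048346); f=(0.048346, 1.531434) → (-1.203821, 0.415890)
(p(0.72), q(0.72)) ≈ (-1.2038, 0.4159)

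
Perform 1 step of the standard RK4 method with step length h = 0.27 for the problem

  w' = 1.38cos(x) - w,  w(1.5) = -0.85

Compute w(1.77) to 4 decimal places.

RK4: k1 = f(x_n, w_n); k2 = f(x_n + h/2, w_n + (h/2)·k1); k3 = f(x_n + h/2, w_n + (h/2)·k2); k4 = f(x_n + h, w_n + h·k3); w_{n+1} = w_n + (h/6)·(k1 + 2k2 + 2k3 + k4).
x=1.500000, w=-0.850000:
  k1 = f(1.500000, -0.850000) = 0.947617
  k2 = f(1.635000, -0.722072) = 0.633531
  k3 = f(1.635000, -0.764473) = 0.675933
  k4 = f(1.770000, -0.667498) = 0.394412
  w ← -0.850000 + (0.27/6)·(k1 + 2k2 + 2k3 + k4) = -0.671757
w(1.77) ≈ -0.6718

-0.6718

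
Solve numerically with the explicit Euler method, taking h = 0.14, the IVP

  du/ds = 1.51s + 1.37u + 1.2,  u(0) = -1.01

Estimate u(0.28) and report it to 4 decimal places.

Euler: u_{n+1} = u_n + h·f(s_n, u_n).
s=0.000000, u=-1.010000: f=-0.183700 → u ← -1.010000 + 0.14·(-0.183700) = -1.035718
s=0.140000, u=-1.035718: f=-0.007534 → u ← -1.035718 + 0.14·(-0.007534) = -1.036773
u(0.28) ≈ -1.0368

-1.0368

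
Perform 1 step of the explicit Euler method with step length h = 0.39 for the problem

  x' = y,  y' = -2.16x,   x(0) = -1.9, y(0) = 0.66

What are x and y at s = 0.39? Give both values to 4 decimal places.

-1.6426, 2.2606

Euler on (x,y): x_{n+1} = x_n + h·x', y_{n+1} = y_n + h·y'.
0.000000: (-1.900000, 0.660000); f=(0.660000, 4.104000) → (-1.642600, 2.260560)
(x(0.39), y(0.39)) ≈ (-1.6426, 2.2606)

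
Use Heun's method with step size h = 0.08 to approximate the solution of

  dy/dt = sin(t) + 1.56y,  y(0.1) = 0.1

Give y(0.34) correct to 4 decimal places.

0.2059

Heun: k1 = f(t_n, y_n); k2 = f(t_n + h, y_n + h·k1); y_{n+1} = y_n + (h/2)·(k1 + k2).
t=0.100000, y=0.100000:
  k1 = f(0.100000, 0.100000) = 0.255833
  k2 = f(0.180000, 0.120467) = 0.366958
  y ← 0.100000 + (0.08/2)·(0.255833 + 0.366958) = 0.124912
t=0.180000, y=0.124912:
  k1 = f(0.180000, 0.124912) = 0.373892
  k2 = f(0.260000, 0.154823) = 0.498604
  y ← 0.124912 + (0.08/2)·(0.373892 + 0.498604) = 0.159811
t=0.260000, y=0.159811:
  k1 = f(0.260000, 0.159811) = 0.506386
  k2 = f(0.340000, 0.200322) = 0.645990
  y ← 0.159811 + (0.08/2)·(0.506386 + 0.645990) = 0.205907
y(0.34) ≈ 0.2059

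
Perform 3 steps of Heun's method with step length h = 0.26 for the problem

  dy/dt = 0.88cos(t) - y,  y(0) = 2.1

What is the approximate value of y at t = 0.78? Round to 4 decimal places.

1.3848

Heun: k1 = f(t_n, y_n); k2 = f(t_n + h, y_n + h·k1); y_{n+1} = y_n + (h/2)·(k1 + k2).
t=0.000000, y=2.100000:
  k1 = f(0.000000, 2.100000) = -1.220000
  k2 = f(0.260000, 1.782800) = -0.932377
  y ← 2.100000 + (0.26/2)·(-1.220000 + (-0.932377)) = 1.820191
t=0.260000, y=1.820191:
  k1 = f(0.260000, 1.820191) = -0.969768
  k2 = f(0.520000, 1.568051) = -0.804370
  y ← 1.820191 + (0.26/2)·(-0.969768 + (-0.804370)) = 1.589553
t=0.520000, y=1.589553:
  k1 = f(0.520000, 1.589553) = -0.825872
  k2 = f(0.780000, 1.374826) = -0.749222
  y ← 1.589553 + (0.26/2)·(-0.825872 + (-0.749222)) = 1.384791
y(0.78) ≈ 1.3848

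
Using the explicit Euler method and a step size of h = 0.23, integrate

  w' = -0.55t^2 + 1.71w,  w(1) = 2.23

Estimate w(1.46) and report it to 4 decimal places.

Euler: w_{n+1} = w_n + h·f(t_n, w_n).
t=1.000000, w=2.230000: f=3.263300 → w ← 2.230000 + 0.23·3.263300 = 2.980559
t=1.230000, w=2.980559: f=4.264661 → w ← 2.980559 + 0.23·4.264661 = 3.961431
w(1.46) ≈ 3.9614

3.9614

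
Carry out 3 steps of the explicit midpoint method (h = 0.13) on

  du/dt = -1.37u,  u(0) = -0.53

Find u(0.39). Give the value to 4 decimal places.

Midpoint: k1 = f(t_n, u_n); k2 = f(t_n + h/2, u_n + (h/2)·k1); u_{n+1} = u_n + h·k2.
t=0.000000, u=-0.530000:
  k1 = f(0.000000, -0.530000) = 0.726100
  k2 = f(0.065000, -0.482803) = 0.661441
  u ← -0.530000 + 0.13·0.661441 = -0.444013
t=0.130000, u=-0.444013:
  k1 = f(0.130000, -0.444013) = 0.608297
  k2 = f(0.195000, -0.404473) = 0.554129
  u ← -0.444013 + 0.13·0.554129 = -0.371976
t=0.260000, u=-0.371976:
  k1 = f(0.260000, -0.371976) = 0.509607
  k2 = f(0.325000, -0.338852) = 0.464227
  u ← -0.371976 + 0.13·0.464227 = -0.311627
u(0.39) ≈ -0.3116

-0.3116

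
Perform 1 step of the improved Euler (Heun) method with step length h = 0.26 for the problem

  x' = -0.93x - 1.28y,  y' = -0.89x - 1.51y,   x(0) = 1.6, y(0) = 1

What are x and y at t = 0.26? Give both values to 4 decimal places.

Heun on (x,y): k1 = f(t_n, state_n); k2 = f(t_n + h, state_n + h·k1); state_{n+1} = state_n + (h/2)·(k1 + k2).
0.000000: (1.600000, 1.000000)
  k1 = (-2.768000, -2.934000)
  predictor → (0.880320, 0.237160)
  k2 = (-1.122262, -1.141596)
  → (1.094266, 0.470172)
(x(0.26), y(0.26)) ≈ (1.0943, 0.4702)

1.0943, 0.4702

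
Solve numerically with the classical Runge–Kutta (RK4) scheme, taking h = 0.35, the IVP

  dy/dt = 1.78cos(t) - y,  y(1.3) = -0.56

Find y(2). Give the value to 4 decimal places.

-0.3834

RK4: k1 = f(t_n, y_n); k2 = f(t_n + h/2, y_n + (h/2)·k1); k3 = f(t_n + h/2, y_n + (h/2)·k2); k4 = f(t_n + h, y_n + h·k3); y_{n+1} = y_n + (h/6)·(k1 + 2k2 + 2k3 + k4).
t=1.300000, y=-0.560000:
  k1 = f(1.300000, -0.560000) = 1.036148
  k2 = f(1.475000, -0.378674) = 0.548931
  k3 = f(1.475000, -0.463937) = 0.634194
  k4 = f(1.650000, -0.338032) = 0.197197
  y ← -0.560000 + (0.35/6)·(k1 + 2k2 + 2k3 + k4) = -0.350024
t=1.650000, y=-0.350024:
  k1 = f(1.650000, -0.350024) = 0.209188
  k2 = f(1.825000, -0.313416) = -0.134209
  k3 = f(1.825000, -0.373510) = -0.074115
  k4 = f(2.000000, -0.375964) = -0.364778
  y ← -0.350024 + (0.35/6)·(k1 + 2k2 + 2k3 + k4) = -0.383404
y(2) ≈ -0.3834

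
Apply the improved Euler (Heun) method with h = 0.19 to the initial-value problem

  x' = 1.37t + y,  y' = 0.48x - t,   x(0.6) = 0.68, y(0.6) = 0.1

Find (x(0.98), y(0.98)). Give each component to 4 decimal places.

1.1059, -0.0407

Heun on (x,y): k1 = f(t_n, state_n); k2 = f(t_n + h, state_n + h·k1); state_{n+1} = state_n + (h/2)·(k1 + k2).
0.600000: (0.680000, 0.100000)
  k1 = (0.922000, -0.273600)
  predictor → (0.855180, 0.048016)
  k2 = (1.130316, -0.379514)
  → (0.874970, 0.037954)
0.790000: (0.874970, 0.037954)
  k1 = (1.120254, -0.370014)
  predictor → (1.087818, -0.032349)
  k2 = (1.310251, -0.457847)
  → (1.105868, -0.040693)
(x(0.98), y(0.98)) ≈ (1.1059, -0.0407)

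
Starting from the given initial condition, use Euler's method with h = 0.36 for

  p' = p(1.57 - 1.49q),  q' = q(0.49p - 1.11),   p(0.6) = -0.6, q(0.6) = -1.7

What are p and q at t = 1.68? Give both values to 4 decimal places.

Euler on (p,q): p_{n+1} = p_n + h·p', q_{n+1} = q_n + h·q'.
0.600000: (-0.600000, -1.700000); f=(-2.461800, 2.386800) → (-1.486248, -0.840752)
0.960000: (-1.486248, -0.840752); f=(-4.195263, 1.545522) → (-2.996543, -0.284364)
1.320000: (-2.996543, -0.284364); f=(-5.974214, 0.733178) → (-5.147260, -0.020420)
(p(1.68), q(1.68)) ≈ (-5.1473, -0.0204)

-5.1473, -0.0204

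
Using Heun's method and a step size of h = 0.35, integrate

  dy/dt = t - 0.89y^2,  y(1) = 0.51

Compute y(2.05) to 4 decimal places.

1.2689

Heun: k1 = f(t_n, y_n); k2 = f(t_n + h, y_n + h·k1); y_{n+1} = y_n + (h/2)·(k1 + k2).
t=1.000000, y=0.510000:
  k1 = f(1.000000, 0.510000) = 0.768511
  k2 = f(1.350000, 0.778979) = 0.809941
  y ← 0.510000 + (0.35/2)·(0.768511 + 0.809941) = 0.786229
t=1.350000, y=0.786229:
  k1 = f(1.350000, 0.786229) = 0.799841
  k2 = f(1.700000, 1.066173) = 0.688314
  y ← 0.786229 + (0.35/2)·(0.799841 + 0.688314) = 1.046656
t=1.700000, y=1.046656:
  k1 = f(1.700000, 1.046656) = 0.725015
  k2 = f(2.050000, 1.300411) = 0.544948
  y ← 1.046656 + (0.35/2)·(0.725015 + 0.544948) = 1.268900
y(2.05) ≈ 1.2689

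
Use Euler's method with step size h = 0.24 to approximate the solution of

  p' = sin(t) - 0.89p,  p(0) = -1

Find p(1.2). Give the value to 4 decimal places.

Euler: p_{n+1} = p_n + h·f(t_n, p_n).
t=0.000000, p=-1.000000: f=0.890000 → p ← -1.000000 + 0.24·0.890000 = -0.786400
t=0.240000, p=-0.786400: f=0.937599 → p ← -0.786400 + 0.24·0.937599 = -0.561376
t=0.480000, p=-0.561376: f=0.961404 → p ← -0.561376 + 0.24·0.961404 = -0.330639
t=0.720000, p=-0.330639: f=0.953654 → p ← -0.330639 + 0.24·0.953654 = -0.101762
t=0.960000, p=-0.101762: f=0.909760 → p ← -0.101762 + 0.24·0.909760 = 0.116580
p(1.2) ≈ 0.1166

0.1166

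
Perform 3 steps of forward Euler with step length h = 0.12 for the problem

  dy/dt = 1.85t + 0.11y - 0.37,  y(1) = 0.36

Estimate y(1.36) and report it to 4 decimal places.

Euler: y_{n+1} = y_n + h·f(t_n, y_n).
t=1.000000, y=0.360000: f=1.519600 → y ← 0.360000 + 0.12·1.519600 = 0.542352
t=1.120000, y=0.542352: f=1.761659 → y ← 0.542352 + 0.12·1.761659 = 0.753751
t=1.240000, y=0.753751: f=2.006913 → y ← 0.753751 + 0.12·2.006913 = 0.994581
y(1.36) ≈ 0.9946

0.9946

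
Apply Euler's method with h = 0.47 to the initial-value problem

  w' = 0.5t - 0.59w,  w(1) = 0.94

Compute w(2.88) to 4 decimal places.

1.4214

Euler: w_{n+1} = w_n + h·f(t_n, w_n).
t=1.000000, w=0.940000: f=-0.054600 → w ← 0.940000 + 0.47·(-0.054600) = 0.914338
t=1.470000, w=0.914338: f=0.195541 → w ← 0.914338 + 0.47·0.195541 = 1.006242
t=1.940000, w=1.006242: f=0.376317 → w ← 1.006242 + 0.47·0.376317 = 1.183111
t=2.410000, w=1.183111: f=0.506964 → w ← 1.183111 + 0.47·0.506964 = 1.421384
w(2.88) ≈ 1.4214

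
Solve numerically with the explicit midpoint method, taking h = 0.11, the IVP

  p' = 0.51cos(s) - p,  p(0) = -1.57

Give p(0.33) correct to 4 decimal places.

-0.9892

Midpoint: k1 = f(s_n, p_n); k2 = f(s_n + h/2, p_n + (h/2)·k1); p_{n+1} = p_n + h·k2.
s=0.000000, p=-1.570000:
  k1 = f(0.000000, -1.570000) = 2.080000
  k2 = f(0.055000, -1.455600) = 1.964829
  p ← -1.570000 + 0.11·1.964829 = -1.353869
s=0.110000, p=-1.353869:
  k1 = f(0.110000, -1.353869) = 1.860786
  k2 = f(0.165000, -1.251526) = 1.754599
  p ← -1.353869 + 0.11·1.754599 = -1.160863
s=0.220000, p=-1.160863:
  k1 = f(0.220000, -1.160863) = 1.658571
  k2 = f(0.275000, -1.069642) = 1.560478
  p ← -1.160863 + 0.11·1.560478 = -0.989210
p(0.33) ≈ -0.9892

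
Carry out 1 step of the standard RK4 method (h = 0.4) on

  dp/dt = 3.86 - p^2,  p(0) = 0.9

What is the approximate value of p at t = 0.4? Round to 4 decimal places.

RK4: k1 = f(t_n, p_n); k2 = f(t_n + h/2, p_n + (h/2)·k1); k3 = f(t_n + h/2, p_n + (h/2)·k2); k4 = f(t_n + h, p_n + h·k3); p_{n+1} = p_n + (h/6)·(k1 + 2k2 + 2k3 + k4).
t=0.000000, p=0.900000:
  k1 = f(0.000000, 0.900000) = 3.050000
  k2 = f(0.200000, 1.510000) = 1.579900
  k3 = f(0.200000, 1.215980) = 2.381393
  k4 = f(0.400000, 1.852557) = 0.428032
  p ← 0.900000 + (0.4/6)·(k1 + 2k2 + 2k3 + k4) = 1.660041
p(0.4) ≈ 1.6600

1.6600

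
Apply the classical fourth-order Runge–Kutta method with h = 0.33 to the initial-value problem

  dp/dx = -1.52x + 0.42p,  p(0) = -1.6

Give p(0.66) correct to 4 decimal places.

-2.4750

RK4: k1 = f(x_n, p_n); k2 = f(x_n + h/2, p_n + (h/2)·k1); k3 = f(x_n + h/2, p_n + (h/2)·k2); k4 = f(x_n + h, p_n + h·k3); p_{n+1} = p_n + (h/6)·(k1 + 2k2 + 2k3 + k4).
x=0.000000, p=-1.600000:
  k1 = f(0.000000, -1.600000) = -0.672000
  k2 = f(0.165000, -1.710880) = -0.969370
  k3 = f(0.165000, -1.759946) = -0.989977
  k4 = f(0.330000, -1.926693) = -1.310811
  p ← -1.600000 + (0.33/6)·(k1 + 2k2 + 2k3 + k4) = -1.924583
x=0.330000, p=-1.924583:
  k1 = f(0.330000, -1.924583) = -1.309925
  k2 = f(0.495000, -2.140720) = -1.651503
  k3 = f(0.495000, -2.197081) = -1.675174
  k4 = f(0.660000, -2.477390) = -2.043704
  p ← -1.924583 + (0.33/6)·(k1 + 2k2 + 2k3 + k4) = -2.474967
p(0.66) ≈ -2.4750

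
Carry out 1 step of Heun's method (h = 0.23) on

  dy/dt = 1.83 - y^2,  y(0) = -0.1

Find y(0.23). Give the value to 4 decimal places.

0.3081

Heun: k1 = f(t_n, y_n); k2 = f(t_n + h, y_n + h·k1); y_{n+1} = y_n + (h/2)·(k1 + k2).
t=0.000000, y=-0.100000:
  k1 = f(0.000000, -0.100000) = 1.820000
  k2 = f(0.230000, 0.318600) = 1.728494
  y ← -0.100000 + (0.23/2)·(1.820000 + 1.728494) = 0.308077
y(0.23) ≈ 0.3081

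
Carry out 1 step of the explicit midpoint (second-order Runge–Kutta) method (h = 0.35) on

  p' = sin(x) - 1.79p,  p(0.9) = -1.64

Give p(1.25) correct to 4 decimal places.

Midpoint: k1 = f(x_n, p_n); k2 = f(x_n + h/2, p_n + (h/2)·k1); p_{n+1} = p_n + h·k2.
x=0.900000, p=-1.640000:
  k1 = f(0.900000, -1.640000) = 3.718927
  k2 = f(1.075000, -0.989188) = 2.650236
  p ← -1.640000 + 0.35·2.650236 = -0.712417
p(1.25) ≈ -0.7124

-0.7124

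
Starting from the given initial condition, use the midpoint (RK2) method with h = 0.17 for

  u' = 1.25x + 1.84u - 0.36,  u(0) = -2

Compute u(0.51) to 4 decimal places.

Midpoint: k1 = f(x_n, u_n); k2 = f(x_n + h/2, u_n + (h/2)·k1); u_{n+1} = u_n + h·k2.
x=0.000000, u=-2.000000:
  k1 = f(0.000000, -2.000000) = -4.040000
  k2 = f(0.085000, -2.343400) = -4.565606
  u ← -2.000000 + 0.17·(-4.565606) = -2.776153
x=0.170000, u=-2.776153:
  k1 = f(0.170000, -2.776153) = -5.255622
  k2 = f(0.255000, -3.222881) = -5.971351
  u ← -2.776153 + 0.17·(-5.971351) = -3.791283
x=0.340000, u=-3.791283:
  k1 = f(0.340000, -3.791283) = -6.910960
  k2 = f(0.425000, -4.378714) = -7.885584
  u ← -3.791283 + 0.17·(-7.885584) = -5.131832
u(0.51) ≈ -5.1318

-5.1318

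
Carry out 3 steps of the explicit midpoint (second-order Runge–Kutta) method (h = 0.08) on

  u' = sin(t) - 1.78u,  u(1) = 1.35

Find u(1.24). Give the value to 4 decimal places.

1.0579

Midpoint: k1 = f(t_n, u_n); k2 = f(t_n + h/2, u_n + (h/2)·k1); u_{n+1} = u_n + h·k2.
t=1.000000, u=1.350000:
  k1 = f(1.000000, 1.350000) = -1.561529
  k2 = f(1.040000, 1.287539) = -1.429415
  u ← 1.350000 + 0.08·(-1.429415) = 1.235647
t=1.080000, u=1.235647:
  k1 = f(1.080000, 1.235647) = -1.317494
  k2 = f(1.120000, 1.182947) = -1.205545
  u ← 1.235647 + 0.08·(-1.205545) = 1.139203
t=1.160000, u=1.139203:
  k1 = f(1.160000, 1.139203) = -1.110979
  k2 = f(1.200000, 1.094764) = -1.016641
  u ← 1.139203 + 0.08·(-1.016641) = 1.057872
u(1.24) ≈ 1.0579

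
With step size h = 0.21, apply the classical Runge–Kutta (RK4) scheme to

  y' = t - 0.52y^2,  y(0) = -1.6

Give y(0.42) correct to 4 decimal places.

-2.3360

RK4: k1 = f(t_n, y_n); k2 = f(t_n + h/2, y_n + (h/2)·k1); k3 = f(t_n + h/2, y_n + (h/2)·k2); k4 = f(t_n + h, y_n + h·k3); y_{n+1} = y_n + (h/6)·(k1 + 2k2 + 2k3 + k4).
t=0.000000, y=-1.600000:
  k1 = f(0.000000, -1.600000) = -1.331200
  k2 = f(0.105000, -1.739776) = -1.468947
  k3 = f(0.105000, -1.754239) = -1.495225
  k4 = f(0.210000, -1.913997) = -1.694960
  y ← -1.600000 + (0.21/6)·(k1 + 2k2 + 2k3 + k4) = -1.913408
t=0.210000, y=-1.913408:
  k1 = f(0.210000, -1.913408) = -1.693787
  k2 = f(0.315000, -2.091255) = -1.959141
  k3 = f(0.315000, -2.119117) = -2.020143
  k4 = f(0.420000, -2.337638) = -2.421566
  y ← -1.913408 + (0.21/6)·(k1 + 2k2 + 2k3 + k4) = -2.335995
y(0.42) ≈ -2.3360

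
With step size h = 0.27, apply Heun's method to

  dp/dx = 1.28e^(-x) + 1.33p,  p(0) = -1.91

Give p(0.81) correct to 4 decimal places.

Heun: k1 = f(x_n, p_n); k2 = f(x_n + h, p_n + h·k1); p_{n+1} = p_n + (h/2)·(k1 + k2).
x=0.000000, p=-1.910000:
  k1 = f(0.000000, -1.910000) = -1.260300
  k2 = f(0.270000, -2.250281) = -2.015748
  p ← -1.910000 + (0.27/2)·(-1.260300 + (-2.015748)) = -2.352266
x=0.270000, p=-2.352266:
  k1 = f(0.270000, -2.352266) = -2.151389
  k2 = f(0.540000, -2.933141) = -3.155160
  p ← -2.352266 + (0.27/2)·(-2.151389 + (-3.155160)) = -3.068651
x=0.540000, p=-3.068651:
  k1 = f(0.540000, -3.068651) = -3.335388
  k2 = f(0.810000, -3.969205) = -4.709625
  p ← -3.068651 + (0.27/2)·(-3.335388 + (-4.709625)) = -4.154727
p(0.81) ≈ -4.1547

-4.1547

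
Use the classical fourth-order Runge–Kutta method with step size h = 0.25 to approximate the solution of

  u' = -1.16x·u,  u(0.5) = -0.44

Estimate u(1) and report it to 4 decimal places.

-0.2848

RK4: k1 = f(x_n, u_n); k2 = f(x_n + h/2, u_n + (h/2)·k1); k3 = f(x_n + h/2, u_n + (h/2)·k2); k4 = f(x_n + h, u_n + h·k3); u_{n+1} = u_n + (h/6)·(k1 + 2k2 + 2k3 + k4).
x=0.500000, u=-0.440000:
  k1 = f(0.500000, -0.440000) = 0.255200
  k2 = f(0.625000, -0.408100) = 0.295872
  k3 = f(0.625000, -0.403016) = 0.292187
  k4 = f(0.750000, -0.366953) = 0.319249
  u ← -0.440000 + (0.25/6)·(k1 + 2k2 + 2k3 + k4) = -0.367060
x=0.750000, u=-0.367060:
  k1 = f(0.750000, -0.367060) = 0.319342
  k2 = f(0.875000, -0.327142) = 0.332049
  k3 = f(0.875000, -0.325554) = 0.330437
  k4 = f(1.000000, -0.284450) = 0.329963
  u ← -0.367060 + (0.25/6)·(k1 + 2k2 + 2k3 + k4) = -0.284798
u(1) ≈ -0.2848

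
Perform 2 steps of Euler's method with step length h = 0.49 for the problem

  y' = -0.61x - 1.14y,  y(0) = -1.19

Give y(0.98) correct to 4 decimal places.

-0.3783

Euler: y_{n+1} = y_n + h·f(x_n, y_n).
x=0.000000, y=-1.190000: f=1.356600 → y ← -1.190000 + 0.49·1.356600 = -0.525266
x=0.490000, y=-0.525266: f=0.299903 → y ← -0.525266 + 0.49·0.299903 = -0.378313
y(0.98) ≈ -0.3783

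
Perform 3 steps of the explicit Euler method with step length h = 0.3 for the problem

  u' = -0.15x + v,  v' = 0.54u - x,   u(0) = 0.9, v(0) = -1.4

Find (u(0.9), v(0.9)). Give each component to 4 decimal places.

-0.3167, -1.4318

Euler on (u,v): u_{n+1} = u_n + h·u', v_{n+1} = v_n + h·v'.
0.000000: (0.900000, -1.400000); f=(-1.400000, 0.486000) → (0.480000, -1.254200)
0.300000: (0.480000, -1.254200); f=(-1.299200, -0.040800) → (0.090240, -1.266440)
0.600000: (0.090240, -1.266440); f=(-1.356440, -0.551270) → (-0.316692, -1.431821)
(u(0.9), v(0.9)) ≈ (-0.3167, -1.4318)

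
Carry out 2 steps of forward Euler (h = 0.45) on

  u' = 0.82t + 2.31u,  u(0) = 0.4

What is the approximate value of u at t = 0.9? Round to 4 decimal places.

1.8299

Euler: u_{n+1} = u_n + h·f(t_n, u_n).
t=0.000000, u=0.400000: f=0.924000 → u ← 0.400000 + 0.45·0.924000 = 0.815800
t=0.450000, u=0.815800: f=2.253498 → u ← 0.815800 + 0.45·2.253498 = 1.829874
u(0.9) ≈ 1.8299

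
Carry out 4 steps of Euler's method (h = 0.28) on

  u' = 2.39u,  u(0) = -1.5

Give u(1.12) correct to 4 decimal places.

-11.6446

Euler: u_{n+1} = u_n + h·f(t_n, u_n).
t=0.000000, u=-1.500000: f=-3.585000 → u ← -1.500000 + 0.28·(-3.585000) = -2.503800
t=0.280000, u=-2.503800: f=-5.984082 → u ← -2.503800 + 0.28·(-5.984082) = -4.179343
t=0.560000, u=-4.179343: f=-9.988630 → u ← -4.179343 + 0.28·(-9.988630) = -6.976159
t=0.840000, u=-6.976159: f=-16.673021 → u ← -6.976159 + 0.28·(-16.673021) = -11.644605
u(1.12) ≈ -11.6446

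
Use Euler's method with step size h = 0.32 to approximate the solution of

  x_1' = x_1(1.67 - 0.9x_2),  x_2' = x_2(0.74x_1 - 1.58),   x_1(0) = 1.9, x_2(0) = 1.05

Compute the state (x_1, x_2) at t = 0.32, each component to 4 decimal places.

2.3408, 0.9915

Euler on (x_1,x_2): x_1_{n+1} = x_1_n + h·x_1', x_2_{n+1} = x_2_n + h·x_2'.
0.000000: (1.900000, 1.050000); f=(1.377500, -0.182700) → (2.340800, 0.991536)
(x_1(0.32), x_2(0.32)) ≈ (2.3408, 0.9915)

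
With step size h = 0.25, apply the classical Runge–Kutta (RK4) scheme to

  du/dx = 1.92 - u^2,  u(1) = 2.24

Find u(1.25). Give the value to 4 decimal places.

1.7584

RK4: k1 = f(x_n, u_n); k2 = f(x_n + h/2, u_n + (h/2)·k1); k3 = f(x_n + h/2, u_n + (h/2)·k2); k4 = f(x_n + h, u_n + h·k3); u_{n+1} = u_n + (h/6)·(k1 + 2k2 + 2k3 + k4).
x=1.000000, u=2.240000:
  k1 = f(1.000000, 2.240000) = -3.097600
  k2 = f(1.125000, 1.852800) = -1.512868
  k3 = f(1.125000, 2.050892) = -2.286156
  k4 = f(1.250000, 1.668461) = -0.863762
  u ← 2.240000 + (0.25/6)·(k1 + 2k2 + 2k3 + k4) = 1.758358
u(1.25) ≈ 1.7584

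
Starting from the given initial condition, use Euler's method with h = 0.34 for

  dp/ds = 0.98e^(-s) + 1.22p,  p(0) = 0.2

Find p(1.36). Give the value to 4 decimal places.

Euler: p_{n+1} = p_n + h·f(s_n, p_n).
s=0.000000, p=0.200000: f=1.224000 → p ← 0.200000 + 0.34·1.224000 = 0.616160
s=0.340000, p=0.616160: f=1.449250 → p ← 0.616160 + 0.34·1.449250 = 1.108905
s=0.680000, p=1.108905: f=1.849349 → p ← 1.108905 + 0.34·1.849349 = 1.737684
s=1.020000, p=1.737684: f=2.473357 → p ← 1.737684 + 0.34·2.473357 = 2.578625
p(1.36) ≈ 2.5786

2.5786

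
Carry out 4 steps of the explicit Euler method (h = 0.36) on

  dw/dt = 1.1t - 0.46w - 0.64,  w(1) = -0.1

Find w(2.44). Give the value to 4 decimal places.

Euler: w_{n+1} = w_n + h·f(t_n, w_n).
t=1.000000, w=-0.100000: f=0.506000 → w ← -0.100000 + 0.36·0.506000 = 0.082160
t=1.360000, w=0.082160: f=0.818206 → w ← 0.082160 + 0.36·0.818206 = 0.376714
t=1.720000, w=0.376714: f=1.078711 → w ← 0.376714 + 0.36·1.078711 = 0.765050
t=2.080000, w=0.765050: f=1.296077 → w ← 0.765050 + 0.36·1.296077 = 1.231638
w(2.44) ≈ 1.2316

1.2316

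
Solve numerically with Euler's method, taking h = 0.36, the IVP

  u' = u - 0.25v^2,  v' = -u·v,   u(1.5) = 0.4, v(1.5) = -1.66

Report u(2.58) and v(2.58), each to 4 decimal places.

0.1553, -1.1686

Euler on (u,v): u_{n+1} = u_n + h·u', v_{n+1} = v_n + h·v'.
1.500000: (0.400000, -1.660000); f=(-0.288900, 0.664000) → (0.295996, -1.420960)
1.860000: (0.295996, -1.420960); f=(-0.208786, 0.420598) → (0.220833, -1.269545)
2.220000: (0.220833, -1.269545); f=(-0.182103, 0.280357) → (0.155276, -1.168616)
(u(2.58), v(2.58)) ≈ (0.1553, -1.1686)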